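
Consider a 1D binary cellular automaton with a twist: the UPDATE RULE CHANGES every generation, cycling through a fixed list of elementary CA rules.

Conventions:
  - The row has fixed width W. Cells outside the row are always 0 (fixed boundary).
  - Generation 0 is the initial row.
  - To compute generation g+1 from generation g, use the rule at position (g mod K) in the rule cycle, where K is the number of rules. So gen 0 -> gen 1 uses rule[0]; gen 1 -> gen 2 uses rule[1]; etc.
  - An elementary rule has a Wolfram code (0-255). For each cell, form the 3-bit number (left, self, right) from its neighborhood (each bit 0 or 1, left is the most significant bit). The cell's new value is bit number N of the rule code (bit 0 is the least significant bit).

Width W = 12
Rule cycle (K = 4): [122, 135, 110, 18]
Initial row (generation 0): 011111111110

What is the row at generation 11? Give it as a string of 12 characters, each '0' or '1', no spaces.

Gen 0: 011111111110
Gen 1 (rule 122): 110000000011
Gen 2 (rule 135): 000111111100
Gen 3 (rule 110): 001100000100
Gen 4 (rule 18): 010010001010
Gen 5 (rule 122): 101101010101
Gen 6 (rule 135): 100001010101
Gen 7 (rule 110): 100011111111
Gen 8 (rule 18): 010100000000
Gen 9 (rule 122): 101010000000
Gen 10 (rule 135): 101010111111
Gen 11 (rule 110): 111111100001

Answer: 111111100001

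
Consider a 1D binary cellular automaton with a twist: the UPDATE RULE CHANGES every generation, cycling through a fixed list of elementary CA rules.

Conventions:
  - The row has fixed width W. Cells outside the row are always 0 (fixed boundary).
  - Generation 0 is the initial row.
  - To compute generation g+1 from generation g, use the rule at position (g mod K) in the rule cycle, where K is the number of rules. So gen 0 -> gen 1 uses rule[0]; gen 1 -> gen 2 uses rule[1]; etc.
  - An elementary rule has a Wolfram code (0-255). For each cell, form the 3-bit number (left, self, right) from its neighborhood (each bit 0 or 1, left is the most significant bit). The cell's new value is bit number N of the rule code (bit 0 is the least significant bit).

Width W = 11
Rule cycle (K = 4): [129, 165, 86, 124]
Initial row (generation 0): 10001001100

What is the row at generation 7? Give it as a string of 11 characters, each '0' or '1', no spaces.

Gen 0: 10001001100
Gen 1 (rule 129): 00100000001
Gen 2 (rule 165): 10101111101
Gen 3 (rule 86): 10100000101
Gen 4 (rule 124): 11110000111
Gen 5 (rule 129): 01100110010
Gen 6 (rule 165): 00000000010
Gen 7 (rule 86): 00000000111

Answer: 00000000111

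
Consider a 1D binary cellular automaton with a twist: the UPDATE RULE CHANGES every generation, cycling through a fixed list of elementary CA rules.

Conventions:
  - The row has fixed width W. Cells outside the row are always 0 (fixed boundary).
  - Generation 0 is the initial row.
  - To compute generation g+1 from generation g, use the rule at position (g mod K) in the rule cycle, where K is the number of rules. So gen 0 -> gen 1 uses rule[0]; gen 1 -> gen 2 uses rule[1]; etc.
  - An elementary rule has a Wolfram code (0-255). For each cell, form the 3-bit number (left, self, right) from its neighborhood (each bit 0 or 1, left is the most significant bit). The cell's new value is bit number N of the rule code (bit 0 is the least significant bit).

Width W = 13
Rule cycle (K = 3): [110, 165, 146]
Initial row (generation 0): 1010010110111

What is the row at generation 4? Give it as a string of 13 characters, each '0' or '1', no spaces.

Gen 0: 1010010110111
Gen 1 (rule 110): 1110111111101
Gen 2 (rule 165): 0101011111011
Gen 3 (rule 146): 1000001110000
Gen 4 (rule 110): 1000011010000

Answer: 1000011010000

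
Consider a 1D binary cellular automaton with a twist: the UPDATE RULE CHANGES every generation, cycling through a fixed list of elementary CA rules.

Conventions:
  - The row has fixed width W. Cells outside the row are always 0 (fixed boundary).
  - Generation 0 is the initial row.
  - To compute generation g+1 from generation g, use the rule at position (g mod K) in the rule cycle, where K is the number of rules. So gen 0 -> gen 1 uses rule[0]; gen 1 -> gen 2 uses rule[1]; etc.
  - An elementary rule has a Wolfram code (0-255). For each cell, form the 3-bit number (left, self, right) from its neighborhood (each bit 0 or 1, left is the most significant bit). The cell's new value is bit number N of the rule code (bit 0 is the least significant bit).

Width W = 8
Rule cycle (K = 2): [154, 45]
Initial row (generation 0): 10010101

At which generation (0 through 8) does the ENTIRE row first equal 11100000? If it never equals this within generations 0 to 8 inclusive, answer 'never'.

Answer: 4

Derivation:
Gen 0: 10010101
Gen 1 (rule 154): 01100000
Gen 2 (rule 45): 01001111
Gen 3 (rule 154): 10111110
Gen 4 (rule 45): 11100000
Gen 5 (rule 154): 11010000
Gen 6 (rule 45): 10110111
Gen 7 (rule 154): 00100110
Gen 8 (rule 45): 10100100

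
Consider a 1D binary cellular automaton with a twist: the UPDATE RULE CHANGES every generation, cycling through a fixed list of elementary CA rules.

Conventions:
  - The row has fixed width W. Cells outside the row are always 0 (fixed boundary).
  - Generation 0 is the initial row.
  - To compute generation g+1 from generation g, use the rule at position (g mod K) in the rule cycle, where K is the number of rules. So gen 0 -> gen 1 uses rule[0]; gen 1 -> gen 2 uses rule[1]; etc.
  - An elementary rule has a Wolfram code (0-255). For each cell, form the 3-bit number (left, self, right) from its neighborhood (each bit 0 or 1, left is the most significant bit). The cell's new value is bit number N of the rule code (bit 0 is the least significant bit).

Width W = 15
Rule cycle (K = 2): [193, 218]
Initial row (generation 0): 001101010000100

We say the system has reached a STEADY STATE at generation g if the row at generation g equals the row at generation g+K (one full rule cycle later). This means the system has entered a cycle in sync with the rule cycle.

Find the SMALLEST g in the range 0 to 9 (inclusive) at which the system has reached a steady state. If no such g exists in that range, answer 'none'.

Answer: 8

Derivation:
Gen 0: 001101010000100
Gen 1 (rule 193): 100100000110001
Gen 2 (rule 218): 011010001111010
Gen 3 (rule 193): 001000100111000
Gen 4 (rule 218): 010101011111100
Gen 5 (rule 193): 000000001111101
Gen 6 (rule 218): 000000011111100
Gen 7 (rule 193): 111111001111101
Gen 8 (rule 218): 111111111111100
Gen 9 (rule 193): 011111111111101
Gen 10 (rule 218): 111111111111100
Gen 11 (rule 193): 011111111111101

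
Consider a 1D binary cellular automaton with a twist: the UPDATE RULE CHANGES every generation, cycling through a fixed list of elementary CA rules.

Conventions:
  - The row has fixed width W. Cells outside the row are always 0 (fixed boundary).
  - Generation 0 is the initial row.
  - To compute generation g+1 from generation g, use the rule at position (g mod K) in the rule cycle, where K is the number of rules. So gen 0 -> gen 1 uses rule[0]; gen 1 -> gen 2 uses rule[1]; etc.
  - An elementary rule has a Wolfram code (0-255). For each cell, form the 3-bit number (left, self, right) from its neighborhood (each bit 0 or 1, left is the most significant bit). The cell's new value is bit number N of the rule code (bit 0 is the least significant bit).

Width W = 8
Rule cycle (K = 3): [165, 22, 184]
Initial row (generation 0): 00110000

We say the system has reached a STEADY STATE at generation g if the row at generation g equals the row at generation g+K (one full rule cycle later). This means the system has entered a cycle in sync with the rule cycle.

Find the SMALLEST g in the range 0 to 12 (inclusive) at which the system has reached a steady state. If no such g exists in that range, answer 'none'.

Gen 0: 00110000
Gen 1 (rule 165): 10000111
Gen 2 (rule 22): 11001000
Gen 3 (rule 184): 10100100
Gen 4 (rule 165): 11100101
Gen 5 (rule 22): 00011101
Gen 6 (rule 184): 00011010
Gen 7 (rule 165): 11000110
Gen 8 (rule 22): 00101001
Gen 9 (rule 184): 00010100
Gen 10 (rule 165): 11011101
Gen 11 (rule 22): 00000001
Gen 12 (rule 184): 00000000
Gen 13 (rule 165): 11111111
Gen 14 (rule 22): 00000000
Gen 15 (rule 184): 00000000

Answer: 12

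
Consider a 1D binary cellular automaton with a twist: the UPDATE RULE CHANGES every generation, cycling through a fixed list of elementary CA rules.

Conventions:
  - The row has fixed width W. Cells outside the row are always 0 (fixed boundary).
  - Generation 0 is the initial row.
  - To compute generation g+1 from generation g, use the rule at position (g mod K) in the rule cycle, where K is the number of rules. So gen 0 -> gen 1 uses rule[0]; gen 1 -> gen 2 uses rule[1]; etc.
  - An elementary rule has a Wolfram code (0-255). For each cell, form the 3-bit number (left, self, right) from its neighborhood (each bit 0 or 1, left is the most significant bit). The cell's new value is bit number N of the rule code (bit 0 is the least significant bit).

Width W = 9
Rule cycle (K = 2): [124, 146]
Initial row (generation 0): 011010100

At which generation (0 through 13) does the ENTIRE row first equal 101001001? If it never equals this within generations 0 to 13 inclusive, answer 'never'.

Answer: never

Derivation:
Gen 0: 011010100
Gen 1 (rule 124): 011111110
Gen 2 (rule 146): 101111101
Gen 3 (rule 124): 111000111
Gen 4 (rule 146): 010101010
Gen 5 (rule 124): 011111111
Gen 6 (rule 146): 101111110
Gen 7 (rule 124): 111000011
Gen 8 (rule 146): 010100100
Gen 9 (rule 124): 011110110
Gen 10 (rule 146): 101100001
Gen 11 (rule 124): 111110001
Gen 12 (rule 146): 011101010
Gen 13 (rule 124): 010111111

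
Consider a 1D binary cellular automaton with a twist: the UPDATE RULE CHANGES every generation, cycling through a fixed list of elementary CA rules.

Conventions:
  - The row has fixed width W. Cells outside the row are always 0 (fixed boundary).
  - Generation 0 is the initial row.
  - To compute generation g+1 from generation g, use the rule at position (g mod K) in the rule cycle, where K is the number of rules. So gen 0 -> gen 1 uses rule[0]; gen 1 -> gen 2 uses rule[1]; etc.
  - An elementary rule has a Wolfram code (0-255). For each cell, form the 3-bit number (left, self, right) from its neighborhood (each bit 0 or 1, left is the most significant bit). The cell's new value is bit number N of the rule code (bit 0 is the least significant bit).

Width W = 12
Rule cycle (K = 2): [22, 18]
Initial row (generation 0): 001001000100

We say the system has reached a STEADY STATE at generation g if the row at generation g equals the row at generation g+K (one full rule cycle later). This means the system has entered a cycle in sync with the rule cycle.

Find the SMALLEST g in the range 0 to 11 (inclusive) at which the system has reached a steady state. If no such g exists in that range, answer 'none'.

Answer: 8

Derivation:
Gen 0: 001001000100
Gen 1 (rule 22): 011111101110
Gen 2 (rule 18): 100000000001
Gen 3 (rule 22): 110000000011
Gen 4 (rule 18): 001000000100
Gen 5 (rule 22): 011100001110
Gen 6 (rule 18): 100010010001
Gen 7 (rule 22): 110111111011
Gen 8 (rule 18): 000000000000
Gen 9 (rule 22): 000000000000
Gen 10 (rule 18): 000000000000
Gen 11 (rule 22): 000000000000
Gen 12 (rule 18): 000000000000
Gen 13 (rule 22): 000000000000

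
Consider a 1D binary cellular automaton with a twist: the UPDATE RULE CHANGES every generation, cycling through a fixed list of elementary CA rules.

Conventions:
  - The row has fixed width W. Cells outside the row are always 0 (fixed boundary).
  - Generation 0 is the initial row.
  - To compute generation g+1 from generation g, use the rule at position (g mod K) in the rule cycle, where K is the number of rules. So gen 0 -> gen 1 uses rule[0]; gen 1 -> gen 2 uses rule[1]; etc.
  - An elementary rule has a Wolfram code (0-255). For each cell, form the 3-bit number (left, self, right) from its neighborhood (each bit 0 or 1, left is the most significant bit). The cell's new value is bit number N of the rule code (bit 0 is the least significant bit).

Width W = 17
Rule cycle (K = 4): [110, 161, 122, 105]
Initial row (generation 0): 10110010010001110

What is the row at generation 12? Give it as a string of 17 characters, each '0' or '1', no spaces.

Answer: 11001100110101010

Derivation:
Gen 0: 10110010010001110
Gen 1 (rule 110): 11110110110011010
Gen 2 (rule 161): 01101001000000100
Gen 3 (rule 122): 11110110100001010
Gen 4 (rule 105): 10011111001100100
Gen 5 (rule 110): 10110001011101100
Gen 6 (rule 161): 01000100101010001
Gen 7 (rule 122): 10101011010101010
Gen 8 (rule 105): 01010111101010100
Gen 9 (rule 110): 11111100111111100
Gen 10 (rule 161): 01111000011111001
Gen 11 (rule 122): 11001100110001110
Gen 12 (rule 105): 11001100110101010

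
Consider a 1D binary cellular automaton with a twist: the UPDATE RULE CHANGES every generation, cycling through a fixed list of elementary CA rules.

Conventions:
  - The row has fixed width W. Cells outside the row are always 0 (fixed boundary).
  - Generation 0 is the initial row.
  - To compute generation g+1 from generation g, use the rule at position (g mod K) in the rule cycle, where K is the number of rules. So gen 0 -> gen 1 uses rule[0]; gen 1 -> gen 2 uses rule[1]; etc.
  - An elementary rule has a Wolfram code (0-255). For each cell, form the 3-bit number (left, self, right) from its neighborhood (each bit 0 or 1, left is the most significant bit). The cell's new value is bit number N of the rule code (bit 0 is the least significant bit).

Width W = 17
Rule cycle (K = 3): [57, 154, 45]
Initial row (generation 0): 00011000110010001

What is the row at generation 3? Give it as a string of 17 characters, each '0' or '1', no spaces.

Gen 0: 00011000110010001
Gen 1 (rule 57): 11010110101001100
Gen 2 (rule 154): 10000100000111010
Gen 3 (rule 45): 10110101110100110

Answer: 10110101110100110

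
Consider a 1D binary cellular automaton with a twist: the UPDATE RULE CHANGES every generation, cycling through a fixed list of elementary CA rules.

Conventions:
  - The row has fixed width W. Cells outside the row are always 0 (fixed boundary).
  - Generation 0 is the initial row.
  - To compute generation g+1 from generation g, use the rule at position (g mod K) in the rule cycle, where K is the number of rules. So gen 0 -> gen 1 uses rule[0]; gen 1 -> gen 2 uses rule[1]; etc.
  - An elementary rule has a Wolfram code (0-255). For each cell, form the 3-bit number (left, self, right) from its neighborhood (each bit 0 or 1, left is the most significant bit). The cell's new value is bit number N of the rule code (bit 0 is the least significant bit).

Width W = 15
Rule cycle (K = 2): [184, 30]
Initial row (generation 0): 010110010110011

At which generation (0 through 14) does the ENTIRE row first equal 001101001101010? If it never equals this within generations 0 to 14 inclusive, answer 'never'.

Answer: 1

Derivation:
Gen 0: 010110010110011
Gen 1 (rule 184): 001101001101010
Gen 2 (rule 30): 011001111001011
Gen 3 (rule 184): 010101110100110
Gen 4 (rule 30): 110101000111101
Gen 5 (rule 184): 101010100111010
Gen 6 (rule 30): 101010111100011
Gen 7 (rule 184): 010101111010010
Gen 8 (rule 30): 110101000011111
Gen 9 (rule 184): 101010100011110
Gen 10 (rule 30): 101010110110001
Gen 11 (rule 184): 010101101101000
Gen 12 (rule 30): 110101001001100
Gen 13 (rule 184): 101010100101010
Gen 14 (rule 30): 101010111101011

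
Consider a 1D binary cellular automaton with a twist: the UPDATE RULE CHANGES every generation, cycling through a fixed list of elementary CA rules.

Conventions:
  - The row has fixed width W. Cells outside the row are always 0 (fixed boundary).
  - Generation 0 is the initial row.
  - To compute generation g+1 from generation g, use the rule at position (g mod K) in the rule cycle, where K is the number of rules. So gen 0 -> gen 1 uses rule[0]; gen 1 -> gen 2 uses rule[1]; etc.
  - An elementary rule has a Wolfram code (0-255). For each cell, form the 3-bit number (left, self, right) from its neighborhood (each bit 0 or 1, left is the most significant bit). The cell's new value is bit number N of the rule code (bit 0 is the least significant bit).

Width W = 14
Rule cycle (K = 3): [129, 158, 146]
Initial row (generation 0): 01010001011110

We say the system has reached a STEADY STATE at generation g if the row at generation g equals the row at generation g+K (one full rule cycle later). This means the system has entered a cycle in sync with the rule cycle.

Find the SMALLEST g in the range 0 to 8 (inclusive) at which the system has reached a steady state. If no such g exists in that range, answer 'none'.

Answer: none

Derivation:
Gen 0: 01010001011110
Gen 1 (rule 129): 00000100001100
Gen 2 (rule 158): 00001110011010
Gen 3 (rule 146): 00010101100001
Gen 4 (rule 129): 11000000001100
Gen 5 (rule 158): 10100000011010
Gen 6 (rule 146): 00010000100001
Gen 7 (rule 129): 11000110001100
Gen 8 (rule 158): 10101101011010
Gen 9 (rule 146): 00000000000001
Gen 10 (rule 129): 11111111111100
Gen 11 (rule 158): 11111111111010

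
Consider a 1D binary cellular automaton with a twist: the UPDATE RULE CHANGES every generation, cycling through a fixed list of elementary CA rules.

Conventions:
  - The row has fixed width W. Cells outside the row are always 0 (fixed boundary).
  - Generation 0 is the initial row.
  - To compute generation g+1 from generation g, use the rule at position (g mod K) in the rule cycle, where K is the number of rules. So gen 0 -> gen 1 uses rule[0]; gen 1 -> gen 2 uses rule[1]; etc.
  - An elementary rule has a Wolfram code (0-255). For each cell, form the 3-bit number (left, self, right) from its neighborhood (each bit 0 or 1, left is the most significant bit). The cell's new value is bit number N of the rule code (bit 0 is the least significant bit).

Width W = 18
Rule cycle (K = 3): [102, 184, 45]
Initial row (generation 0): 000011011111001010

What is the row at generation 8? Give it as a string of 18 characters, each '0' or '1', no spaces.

Gen 0: 000011011111001010
Gen 1 (rule 102): 000101100001011110
Gen 2 (rule 184): 000011010000111101
Gen 3 (rule 45): 111010110110100011
Gen 4 (rule 102): 001111011011100101
Gen 5 (rule 184): 001110110111010010
Gen 6 (rule 45): 101001101100110010
Gen 7 (rule 102): 111010110101010110
Gen 8 (rule 184): 110101101010101101

Answer: 110101101010101101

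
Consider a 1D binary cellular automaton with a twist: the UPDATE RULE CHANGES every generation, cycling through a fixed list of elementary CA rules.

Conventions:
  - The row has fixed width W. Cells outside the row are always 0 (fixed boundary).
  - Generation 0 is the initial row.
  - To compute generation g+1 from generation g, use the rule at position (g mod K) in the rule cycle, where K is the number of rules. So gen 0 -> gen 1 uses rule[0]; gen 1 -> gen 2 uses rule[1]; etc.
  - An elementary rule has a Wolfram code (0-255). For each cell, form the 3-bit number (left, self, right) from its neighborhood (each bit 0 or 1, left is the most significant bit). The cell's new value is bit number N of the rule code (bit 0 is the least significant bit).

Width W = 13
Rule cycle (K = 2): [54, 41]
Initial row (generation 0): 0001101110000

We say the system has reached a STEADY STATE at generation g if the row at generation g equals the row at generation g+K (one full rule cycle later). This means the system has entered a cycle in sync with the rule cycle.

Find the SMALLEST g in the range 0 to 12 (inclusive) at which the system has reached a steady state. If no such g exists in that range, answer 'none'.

Answer: none

Derivation:
Gen 0: 0001101110000
Gen 1 (rule 54): 0010010001000
Gen 2 (rule 41): 1000000100011
Gen 3 (rule 54): 1100001110100
Gen 4 (rule 41): 1001101001001
Gen 5 (rule 54): 1110011111111
Gen 6 (rule 41): 1000010000000
Gen 7 (rule 54): 1100111000000
Gen 8 (rule 41): 1000100011111
Gen 9 (rule 54): 1101110100000
Gen 10 (rule 41): 1011001001111
Gen 11 (rule 54): 1100111110000
Gen 12 (rule 41): 1000100000111
Gen 13 (rule 54): 1101110001000
Gen 14 (rule 41): 1011000100011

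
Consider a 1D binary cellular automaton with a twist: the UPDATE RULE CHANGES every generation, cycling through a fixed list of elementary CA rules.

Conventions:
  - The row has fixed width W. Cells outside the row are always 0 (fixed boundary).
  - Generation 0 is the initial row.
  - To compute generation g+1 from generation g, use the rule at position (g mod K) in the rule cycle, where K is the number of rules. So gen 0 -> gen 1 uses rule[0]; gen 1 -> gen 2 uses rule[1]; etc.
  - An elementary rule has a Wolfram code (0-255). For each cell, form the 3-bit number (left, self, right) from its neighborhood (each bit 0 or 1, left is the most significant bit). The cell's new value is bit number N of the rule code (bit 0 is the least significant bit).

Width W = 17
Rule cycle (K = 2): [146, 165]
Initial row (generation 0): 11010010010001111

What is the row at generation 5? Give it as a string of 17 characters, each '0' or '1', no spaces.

Answer: 10111101100000000

Derivation:
Gen 0: 11010010010001111
Gen 1 (rule 146): 00001101101010110
Gen 2 (rule 165): 11100010011111000
Gen 3 (rule 146): 01010101101110100
Gen 4 (rule 165): 01111110010101101
Gen 5 (rule 146): 10111101100000000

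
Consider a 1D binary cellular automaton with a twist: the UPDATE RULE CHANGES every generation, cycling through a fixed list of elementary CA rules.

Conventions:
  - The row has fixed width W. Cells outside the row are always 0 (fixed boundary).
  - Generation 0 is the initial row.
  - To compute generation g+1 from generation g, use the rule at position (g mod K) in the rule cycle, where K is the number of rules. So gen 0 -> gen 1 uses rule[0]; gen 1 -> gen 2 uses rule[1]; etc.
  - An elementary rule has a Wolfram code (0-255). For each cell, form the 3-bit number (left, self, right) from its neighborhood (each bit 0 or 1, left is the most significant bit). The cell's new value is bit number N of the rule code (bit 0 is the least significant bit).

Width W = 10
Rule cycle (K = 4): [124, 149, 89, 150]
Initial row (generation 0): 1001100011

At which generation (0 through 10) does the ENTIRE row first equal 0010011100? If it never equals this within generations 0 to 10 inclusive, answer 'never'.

Gen 0: 1001100011
Gen 1 (rule 124): 1101110011
Gen 2 (rule 149): 0000101000
Gen 3 (rule 89): 1110000111
Gen 4 (rule 150): 0101001010
Gen 5 (rule 124): 0111101111
Gen 6 (rule 149): 0011000110
Gen 7 (rule 89): 1011110111
Gen 8 (rule 150): 1001100010
Gen 9 (rule 124): 1101110011
Gen 10 (rule 149): 0000101000

Answer: never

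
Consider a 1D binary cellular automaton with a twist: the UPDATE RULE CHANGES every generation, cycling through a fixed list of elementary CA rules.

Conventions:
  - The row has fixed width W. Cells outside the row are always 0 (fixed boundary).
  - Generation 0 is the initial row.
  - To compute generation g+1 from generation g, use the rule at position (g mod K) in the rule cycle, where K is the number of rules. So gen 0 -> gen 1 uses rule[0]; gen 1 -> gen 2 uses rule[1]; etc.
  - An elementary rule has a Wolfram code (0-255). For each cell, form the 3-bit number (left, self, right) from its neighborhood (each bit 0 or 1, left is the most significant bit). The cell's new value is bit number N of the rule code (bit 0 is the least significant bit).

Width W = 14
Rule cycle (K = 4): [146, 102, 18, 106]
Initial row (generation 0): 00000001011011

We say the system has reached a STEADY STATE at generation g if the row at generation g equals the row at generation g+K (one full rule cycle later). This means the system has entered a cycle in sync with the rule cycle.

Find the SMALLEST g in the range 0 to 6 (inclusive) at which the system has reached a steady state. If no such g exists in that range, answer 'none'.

Answer: none

Derivation:
Gen 0: 00000001011011
Gen 1 (rule 146): 00000010000000
Gen 2 (rule 102): 00000110000000
Gen 3 (rule 18): 00001001000000
Gen 4 (rule 106): 00010010000000
Gen 5 (rule 146): 00101101000000
Gen 6 (rule 102): 01110111000000
Gen 7 (rule 18): 10000000100000
Gen 8 (rule 106): 00000001000000
Gen 9 (rule 146): 00000010100000
Gen 10 (rule 102): 00000111100000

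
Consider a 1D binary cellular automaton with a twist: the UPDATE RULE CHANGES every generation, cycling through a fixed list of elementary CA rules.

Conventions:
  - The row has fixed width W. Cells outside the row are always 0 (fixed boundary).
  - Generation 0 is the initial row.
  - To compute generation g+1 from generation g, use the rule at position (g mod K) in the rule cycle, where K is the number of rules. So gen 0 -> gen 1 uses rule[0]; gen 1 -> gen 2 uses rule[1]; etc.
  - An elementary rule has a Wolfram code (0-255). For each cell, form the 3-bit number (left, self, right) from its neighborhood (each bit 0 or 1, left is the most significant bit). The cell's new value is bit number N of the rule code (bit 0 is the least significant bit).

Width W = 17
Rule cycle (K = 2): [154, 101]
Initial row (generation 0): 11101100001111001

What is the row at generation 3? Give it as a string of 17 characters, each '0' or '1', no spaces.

Gen 0: 11101100001111001
Gen 1 (rule 154): 11001010011110110
Gen 2 (rule 101): 01001110000011010
Gen 3 (rule 154): 10111101000110001

Answer: 10111101000110001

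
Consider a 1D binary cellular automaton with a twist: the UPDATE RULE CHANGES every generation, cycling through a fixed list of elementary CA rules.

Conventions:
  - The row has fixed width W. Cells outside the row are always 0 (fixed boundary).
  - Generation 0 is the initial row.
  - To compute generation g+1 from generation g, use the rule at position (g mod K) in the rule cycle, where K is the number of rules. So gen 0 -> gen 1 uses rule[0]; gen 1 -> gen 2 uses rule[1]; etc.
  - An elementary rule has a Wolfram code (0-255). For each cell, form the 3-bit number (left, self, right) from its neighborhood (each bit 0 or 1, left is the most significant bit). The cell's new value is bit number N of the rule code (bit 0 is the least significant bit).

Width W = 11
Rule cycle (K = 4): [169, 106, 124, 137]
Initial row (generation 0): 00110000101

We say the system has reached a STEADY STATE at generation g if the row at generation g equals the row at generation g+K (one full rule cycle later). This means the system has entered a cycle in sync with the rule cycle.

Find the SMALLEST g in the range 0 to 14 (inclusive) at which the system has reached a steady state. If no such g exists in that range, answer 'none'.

Gen 0: 00110000101
Gen 1 (rule 169): 10100110010
Gen 2 (rule 106): 01001110100
Gen 3 (rule 124): 01101011110
Gen 4 (rule 137): 01000011100
Gen 5 (rule 169): 00011011001
Gen 6 (rule 106): 00111111010
Gen 7 (rule 124): 00100001111
Gen 8 (rule 137): 10001101110
Gen 9 (rule 169): 00101011100
Gen 10 (rule 106): 01010110100
Gen 11 (rule 124): 01111111110
Gen 12 (rule 137): 01111111100
Gen 13 (rule 169): 01111111001
Gen 14 (rule 106): 11000001010
Gen 15 (rule 124): 11100001111
Gen 16 (rule 137): 11001101110
Gen 17 (rule 169): 10001011100
Gen 18 (rule 106): 00010110100

Answer: none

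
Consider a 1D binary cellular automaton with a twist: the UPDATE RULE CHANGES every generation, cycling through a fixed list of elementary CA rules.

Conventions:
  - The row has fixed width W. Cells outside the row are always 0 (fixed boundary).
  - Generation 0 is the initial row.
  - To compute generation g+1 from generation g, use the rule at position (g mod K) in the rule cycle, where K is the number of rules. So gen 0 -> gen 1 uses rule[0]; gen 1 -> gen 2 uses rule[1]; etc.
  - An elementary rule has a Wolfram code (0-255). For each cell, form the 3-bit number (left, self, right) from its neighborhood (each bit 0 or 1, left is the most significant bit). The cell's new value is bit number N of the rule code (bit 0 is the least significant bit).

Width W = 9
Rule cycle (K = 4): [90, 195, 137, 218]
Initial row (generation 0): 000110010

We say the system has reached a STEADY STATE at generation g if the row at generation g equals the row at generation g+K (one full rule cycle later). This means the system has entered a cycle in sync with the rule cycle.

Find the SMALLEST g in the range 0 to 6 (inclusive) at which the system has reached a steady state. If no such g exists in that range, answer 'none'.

Answer: none

Derivation:
Gen 0: 000110010
Gen 1 (rule 90): 001111101
Gen 2 (rule 195): 110111100
Gen 3 (rule 137): 100111001
Gen 4 (rule 218): 011111110
Gen 5 (rule 90): 110000011
Gen 6 (rule 195): 010111101
Gen 7 (rule 137): 000111000
Gen 8 (rule 218): 001111100
Gen 9 (rule 90): 011000110
Gen 10 (rule 195): 101011010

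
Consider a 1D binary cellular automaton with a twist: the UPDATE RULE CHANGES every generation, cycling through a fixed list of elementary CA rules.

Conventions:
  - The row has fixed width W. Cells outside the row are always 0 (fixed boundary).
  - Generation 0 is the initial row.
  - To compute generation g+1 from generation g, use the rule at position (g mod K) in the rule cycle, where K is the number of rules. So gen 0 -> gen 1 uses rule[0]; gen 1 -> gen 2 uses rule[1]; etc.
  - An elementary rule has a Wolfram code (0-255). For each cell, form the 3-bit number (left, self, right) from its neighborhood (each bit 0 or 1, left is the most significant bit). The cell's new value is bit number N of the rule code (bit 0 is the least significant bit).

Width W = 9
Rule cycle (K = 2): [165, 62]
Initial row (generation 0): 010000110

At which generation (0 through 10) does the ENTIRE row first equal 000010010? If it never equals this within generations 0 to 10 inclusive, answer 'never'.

Gen 0: 010000110
Gen 1 (rule 165): 010110000
Gen 2 (rule 62): 111101000
Gen 3 (rule 165): 011011011
Gen 4 (rule 62): 110110110
Gen 5 (rule 165): 001001000
Gen 6 (rule 62): 011111100
Gen 7 (rule 165): 001111001
Gen 8 (rule 62): 011000111
Gen 9 (rule 165): 000010010
Gen 10 (rule 62): 000111111

Answer: 9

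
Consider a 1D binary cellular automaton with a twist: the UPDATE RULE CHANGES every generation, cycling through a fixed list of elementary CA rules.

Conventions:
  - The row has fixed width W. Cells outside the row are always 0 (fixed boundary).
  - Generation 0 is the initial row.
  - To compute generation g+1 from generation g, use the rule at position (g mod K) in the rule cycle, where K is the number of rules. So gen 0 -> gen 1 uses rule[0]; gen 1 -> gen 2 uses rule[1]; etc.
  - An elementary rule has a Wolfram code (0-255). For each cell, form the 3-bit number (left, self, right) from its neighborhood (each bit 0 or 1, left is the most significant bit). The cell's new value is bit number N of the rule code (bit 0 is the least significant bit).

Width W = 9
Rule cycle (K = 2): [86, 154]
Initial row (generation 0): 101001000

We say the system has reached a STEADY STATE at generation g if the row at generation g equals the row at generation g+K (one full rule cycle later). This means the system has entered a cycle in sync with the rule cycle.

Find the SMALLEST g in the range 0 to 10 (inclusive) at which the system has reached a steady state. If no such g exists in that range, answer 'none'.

Gen 0: 101001000
Gen 1 (rule 86): 101111100
Gen 2 (rule 154): 001111010
Gen 3 (rule 86): 010001011
Gen 4 (rule 154): 101010010
Gen 5 (rule 86): 101011111
Gen 6 (rule 154): 000011110
Gen 7 (rule 86): 000100011
Gen 8 (rule 154): 001010110
Gen 9 (rule 86): 011010011
Gen 10 (rule 154): 110001110
Gen 11 (rule 86): 011010011
Gen 12 (rule 154): 110001110

Answer: 9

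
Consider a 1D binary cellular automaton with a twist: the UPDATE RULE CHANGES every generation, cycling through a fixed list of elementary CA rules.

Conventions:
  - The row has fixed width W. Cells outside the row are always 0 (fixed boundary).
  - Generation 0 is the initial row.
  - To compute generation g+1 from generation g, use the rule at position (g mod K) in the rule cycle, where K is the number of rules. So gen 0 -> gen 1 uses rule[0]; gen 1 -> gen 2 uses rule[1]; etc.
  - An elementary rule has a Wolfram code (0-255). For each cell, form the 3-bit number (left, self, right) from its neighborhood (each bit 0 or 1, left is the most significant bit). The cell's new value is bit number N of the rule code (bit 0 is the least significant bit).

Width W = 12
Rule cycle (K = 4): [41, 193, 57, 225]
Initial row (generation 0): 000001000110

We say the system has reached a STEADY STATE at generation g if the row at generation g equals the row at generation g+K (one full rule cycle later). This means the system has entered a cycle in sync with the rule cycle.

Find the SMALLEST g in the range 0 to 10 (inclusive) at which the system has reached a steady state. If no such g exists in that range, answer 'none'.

Gen 0: 000001000110
Gen 1 (rule 41): 111100010100
Gen 2 (rule 193): 011101000001
Gen 3 (rule 57): 010010111100
Gen 4 (rule 225): 000001011101
Gen 5 (rule 41): 111100110010
Gen 6 (rule 193): 011100010000
Gen 7 (rule 57): 010011001111
Gen 8 (rule 225): 000001000111
Gen 9 (rule 41): 111100010100
Gen 10 (rule 193): 011101000001
Gen 11 (rule 57): 010010111100
Gen 12 (rule 225): 000001011101
Gen 13 (rule 41): 111100110010
Gen 14 (rule 193): 011100010000

Answer: none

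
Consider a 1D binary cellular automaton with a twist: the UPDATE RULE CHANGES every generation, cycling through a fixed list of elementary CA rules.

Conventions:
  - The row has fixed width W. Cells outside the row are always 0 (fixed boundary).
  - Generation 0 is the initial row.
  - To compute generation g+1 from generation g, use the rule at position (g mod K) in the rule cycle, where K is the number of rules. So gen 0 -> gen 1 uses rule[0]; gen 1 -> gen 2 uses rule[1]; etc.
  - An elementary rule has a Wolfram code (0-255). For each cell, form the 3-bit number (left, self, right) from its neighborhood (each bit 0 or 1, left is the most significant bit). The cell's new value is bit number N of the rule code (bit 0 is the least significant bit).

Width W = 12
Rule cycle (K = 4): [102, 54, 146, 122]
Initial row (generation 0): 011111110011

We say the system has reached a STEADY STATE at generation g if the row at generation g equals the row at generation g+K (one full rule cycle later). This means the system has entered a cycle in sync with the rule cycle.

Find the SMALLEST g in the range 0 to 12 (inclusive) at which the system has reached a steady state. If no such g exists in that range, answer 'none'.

Answer: 6

Derivation:
Gen 0: 011111110011
Gen 1 (rule 102): 100000010101
Gen 2 (rule 54): 110000111111
Gen 3 (rule 146): 001001011110
Gen 4 (rule 122): 010110110011
Gen 5 (rule 102): 111011010101
Gen 6 (rule 54): 000100111111
Gen 7 (rule 146): 001011011110
Gen 8 (rule 122): 010111110011
Gen 9 (rule 102): 111000010101
Gen 10 (rule 54): 000100111111
Gen 11 (rule 146): 001011011110
Gen 12 (rule 122): 010111110011
Gen 13 (rule 102): 111000010101
Gen 14 (rule 54): 000100111111
Gen 15 (rule 146): 001011011110
Gen 16 (rule 122): 010111110011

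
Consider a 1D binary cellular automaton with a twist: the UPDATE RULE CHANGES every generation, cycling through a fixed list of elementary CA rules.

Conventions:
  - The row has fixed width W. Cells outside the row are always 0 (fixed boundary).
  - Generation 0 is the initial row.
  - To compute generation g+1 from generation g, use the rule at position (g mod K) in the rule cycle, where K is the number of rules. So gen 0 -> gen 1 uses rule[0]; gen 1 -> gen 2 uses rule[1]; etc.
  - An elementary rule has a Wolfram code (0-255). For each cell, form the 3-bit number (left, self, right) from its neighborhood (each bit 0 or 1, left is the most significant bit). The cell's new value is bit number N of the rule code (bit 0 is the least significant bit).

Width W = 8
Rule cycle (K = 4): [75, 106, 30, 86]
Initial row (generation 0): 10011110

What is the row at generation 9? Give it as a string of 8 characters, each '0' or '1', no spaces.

Answer: 00111110

Derivation:
Gen 0: 10011110
Gen 1 (rule 75): 00110010
Gen 2 (rule 106): 01110100
Gen 3 (rule 30): 11000110
Gen 4 (rule 86): 01101011
Gen 5 (rule 75): 11100011
Gen 6 (rule 106): 10100111
Gen 7 (rule 30): 10111100
Gen 8 (rule 86): 10000110
Gen 9 (rule 75): 00111110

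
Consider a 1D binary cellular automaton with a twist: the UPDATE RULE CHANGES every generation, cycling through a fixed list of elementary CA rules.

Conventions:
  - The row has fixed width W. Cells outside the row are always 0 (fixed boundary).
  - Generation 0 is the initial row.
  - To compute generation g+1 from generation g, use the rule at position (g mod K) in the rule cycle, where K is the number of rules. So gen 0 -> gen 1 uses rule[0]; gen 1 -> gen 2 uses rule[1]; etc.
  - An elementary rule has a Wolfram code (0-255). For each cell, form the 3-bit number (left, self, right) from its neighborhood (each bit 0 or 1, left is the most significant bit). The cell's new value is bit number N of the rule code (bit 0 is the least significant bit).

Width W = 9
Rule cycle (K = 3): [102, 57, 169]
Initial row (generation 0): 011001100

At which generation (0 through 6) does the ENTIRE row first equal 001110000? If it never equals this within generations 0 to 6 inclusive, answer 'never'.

Answer: never

Derivation:
Gen 0: 011001100
Gen 1 (rule 102): 101010100
Gen 2 (rule 57): 010101011
Gen 3 (rule 169): 001010110
Gen 4 (rule 102): 011111010
Gen 5 (rule 57): 010000101
Gen 6 (rule 169): 000110010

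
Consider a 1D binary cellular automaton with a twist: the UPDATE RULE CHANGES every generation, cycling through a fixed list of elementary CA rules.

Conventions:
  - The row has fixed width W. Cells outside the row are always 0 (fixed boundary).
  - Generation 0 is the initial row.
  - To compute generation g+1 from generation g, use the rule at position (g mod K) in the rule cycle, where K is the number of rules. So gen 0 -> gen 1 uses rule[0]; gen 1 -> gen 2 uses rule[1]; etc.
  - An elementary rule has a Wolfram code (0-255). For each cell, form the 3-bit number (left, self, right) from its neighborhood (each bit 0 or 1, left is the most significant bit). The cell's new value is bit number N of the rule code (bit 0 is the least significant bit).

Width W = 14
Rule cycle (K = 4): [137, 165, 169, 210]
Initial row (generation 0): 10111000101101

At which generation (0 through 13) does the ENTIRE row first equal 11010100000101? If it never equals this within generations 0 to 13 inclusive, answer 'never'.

Answer: 10

Derivation:
Gen 0: 10111000101101
Gen 1 (rule 137): 00110010001000
Gen 2 (rule 165): 10000010101011
Gen 3 (rule 169): 00111001010110
Gen 4 (rule 210): 01011110000011
Gen 5 (rule 137): 00011100111010
Gen 6 (rule 165): 11001000010110
Gen 7 (rule 169): 10000011001100
Gen 8 (rule 210): 01000101110110
Gen 9 (rule 137): 00010001100100
Gen 10 (rule 165): 11010100000101
Gen 11 (rule 169): 10101001110010
Gen 12 (rule 210): 00000110111101
Gen 13 (rule 137): 11110100111000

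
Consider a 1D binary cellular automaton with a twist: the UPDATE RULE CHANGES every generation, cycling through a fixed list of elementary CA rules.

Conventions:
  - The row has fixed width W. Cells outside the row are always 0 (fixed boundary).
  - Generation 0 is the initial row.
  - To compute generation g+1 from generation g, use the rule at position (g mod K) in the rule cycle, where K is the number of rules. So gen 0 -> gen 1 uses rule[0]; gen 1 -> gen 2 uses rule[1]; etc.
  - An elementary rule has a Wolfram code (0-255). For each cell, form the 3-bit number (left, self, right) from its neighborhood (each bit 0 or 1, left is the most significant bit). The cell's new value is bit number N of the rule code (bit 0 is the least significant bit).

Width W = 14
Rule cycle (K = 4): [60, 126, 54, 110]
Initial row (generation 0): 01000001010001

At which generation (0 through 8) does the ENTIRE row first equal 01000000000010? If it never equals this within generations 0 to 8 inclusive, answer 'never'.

Gen 0: 01000001010001
Gen 1 (rule 60): 01100001111001
Gen 2 (rule 126): 11110011001111
Gen 3 (rule 54): 00001100110000
Gen 4 (rule 110): 00011101110000
Gen 5 (rule 60): 00010011001000
Gen 6 (rule 126): 00111111111100
Gen 7 (rule 54): 01000000000010
Gen 8 (rule 110): 11000000000110

Answer: 7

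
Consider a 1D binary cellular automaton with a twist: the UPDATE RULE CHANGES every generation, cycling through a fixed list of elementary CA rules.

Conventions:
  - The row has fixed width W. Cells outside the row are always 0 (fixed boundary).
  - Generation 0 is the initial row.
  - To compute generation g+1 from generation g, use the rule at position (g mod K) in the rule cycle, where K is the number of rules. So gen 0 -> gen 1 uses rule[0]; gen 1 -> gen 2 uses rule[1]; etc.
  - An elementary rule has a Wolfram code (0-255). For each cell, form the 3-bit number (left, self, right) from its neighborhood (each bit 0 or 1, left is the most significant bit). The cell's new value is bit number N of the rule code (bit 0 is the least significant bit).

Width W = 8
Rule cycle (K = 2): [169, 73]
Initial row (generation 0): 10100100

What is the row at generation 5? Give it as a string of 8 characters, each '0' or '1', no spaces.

Answer: 10110011

Derivation:
Gen 0: 10100100
Gen 1 (rule 169): 01000001
Gen 2 (rule 73): 00011100
Gen 3 (rule 169): 11011001
Gen 4 (rule 73): 11011000
Gen 5 (rule 169): 10110011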